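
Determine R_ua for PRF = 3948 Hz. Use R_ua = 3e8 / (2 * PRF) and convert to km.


R_ua = 3e8 / (2 * 3948) = 37993.9 m = 38.0 km

38.0 km


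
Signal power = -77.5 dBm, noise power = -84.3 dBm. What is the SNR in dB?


SNR = -77.5 - (-84.3) = 6.8 dB

6.8 dB


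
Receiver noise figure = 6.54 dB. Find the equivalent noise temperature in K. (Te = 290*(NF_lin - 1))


NF_lin = 10^(6.54/10) = 4.508167
Te = 290 * (4.508167 - 1) = 1017.4 K

1017.4 K


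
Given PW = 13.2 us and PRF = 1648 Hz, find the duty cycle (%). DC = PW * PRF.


DC = 13.2e-6 * 1648 * 100 = 2.18%

2.18%


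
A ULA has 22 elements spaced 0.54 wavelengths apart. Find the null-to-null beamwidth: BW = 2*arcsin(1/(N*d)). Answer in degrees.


1/(N*d) = 1/(22*0.54) = 0.084175
BW = 2*arcsin(0.084175) = 9.7 degrees

9.7 degrees


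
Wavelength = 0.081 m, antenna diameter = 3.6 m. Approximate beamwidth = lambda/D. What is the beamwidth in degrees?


BW_rad = 0.081 / 3.6 = 0.0225
BW_deg = 1.29 degrees

1.29 degrees


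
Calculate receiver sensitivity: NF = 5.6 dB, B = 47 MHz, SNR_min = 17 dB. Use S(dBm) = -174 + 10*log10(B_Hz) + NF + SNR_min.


10*log10(47000000.0) = 76.72
S = -174 + 76.72 + 5.6 + 17 = -74.7 dBm

-74.7 dBm


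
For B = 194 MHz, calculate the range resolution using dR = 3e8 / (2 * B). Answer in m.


dR = 3e8 / (2 * 194000000.0) = 0.77 m

0.77 m


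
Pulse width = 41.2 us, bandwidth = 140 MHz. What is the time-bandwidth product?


TBP = 41.2 * 140 = 5768.0

5768.0


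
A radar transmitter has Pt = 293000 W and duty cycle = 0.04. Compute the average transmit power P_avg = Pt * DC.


P_avg = 293000 * 0.04 = 11720.0 W

11720.0 W


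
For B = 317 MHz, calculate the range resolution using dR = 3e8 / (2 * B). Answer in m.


dR = 3e8 / (2 * 317000000.0) = 0.47 m

0.47 m


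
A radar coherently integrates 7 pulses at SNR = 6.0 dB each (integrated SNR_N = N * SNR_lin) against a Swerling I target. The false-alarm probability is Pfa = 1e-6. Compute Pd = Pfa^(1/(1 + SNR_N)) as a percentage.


SNR_lin = 10^(6.0/10) = 3.98107
SNR_N = 7 * 3.98107 = 27.86749
1/(1 + SNR_N) = 1/28.86749 = 0.034641
Pd = (1e-6)^0.034641 = 0.61966
Pd = 62.0%

62.0%


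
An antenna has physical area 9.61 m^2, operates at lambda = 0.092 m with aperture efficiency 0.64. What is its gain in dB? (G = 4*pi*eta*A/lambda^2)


G_linear = 4*pi*0.64*9.61/0.092^2 = 9131.4
G_dB = 10*log10(9131.4) = 39.6 dB

39.6 dB


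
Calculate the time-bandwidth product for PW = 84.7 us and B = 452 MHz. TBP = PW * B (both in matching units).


TBP = 84.7 * 452 = 38284.4

38284.4


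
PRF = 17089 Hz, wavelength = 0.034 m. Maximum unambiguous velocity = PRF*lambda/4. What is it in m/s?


V_ua = 17089 * 0.034 / 4 = 145.3 m/s

145.3 m/s


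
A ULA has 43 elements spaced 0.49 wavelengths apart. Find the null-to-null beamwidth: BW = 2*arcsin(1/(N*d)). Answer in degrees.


1/(N*d) = 1/(43*0.49) = 0.047461
BW = 2*arcsin(0.047461) = 5.4 degrees

5.4 degrees


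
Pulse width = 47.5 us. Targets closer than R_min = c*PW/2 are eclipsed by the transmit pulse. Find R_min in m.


R_min = 3e8 * 47.5e-6 / 2 = 7125.0 m

7125.0 m


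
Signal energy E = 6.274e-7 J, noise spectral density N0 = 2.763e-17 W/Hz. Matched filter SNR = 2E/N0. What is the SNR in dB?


SNR_lin = 2 * 6.274e-7 / 2.763e-17 = 4.541e10
SNR_dB = 10*log10(4.541e10) = 106.6 dB

106.6 dB


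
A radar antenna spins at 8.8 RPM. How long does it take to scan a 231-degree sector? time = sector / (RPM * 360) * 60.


t = 231 / (8.8 * 360) * 60 = 4.38 s

4.38 s


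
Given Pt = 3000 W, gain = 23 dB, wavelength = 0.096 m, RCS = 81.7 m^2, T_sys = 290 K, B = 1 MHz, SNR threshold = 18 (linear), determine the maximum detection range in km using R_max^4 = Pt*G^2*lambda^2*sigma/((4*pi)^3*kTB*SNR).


G_lin = 10^(23/10) = 199.526231
R^4 = 3000 * 199.526231^2 * 0.096^2 * 81.7 / ((4*pi)^3 * 1.38e-23 * 290 * 1000000.0 * 18)
R^4 = 6.29081e17 m^4
R_max = (6.29081e17)^(1/4) = 28162.9 m = 28.2 km

28.2 km


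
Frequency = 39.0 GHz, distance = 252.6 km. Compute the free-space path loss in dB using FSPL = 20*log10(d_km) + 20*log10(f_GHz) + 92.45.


20*log10(252.6) = 48.05
20*log10(39.0) = 31.82
FSPL = 172.3 dB

172.3 dB


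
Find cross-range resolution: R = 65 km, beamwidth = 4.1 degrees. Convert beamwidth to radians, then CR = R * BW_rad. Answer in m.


BW_rad = 0.071558499
CR = 65000 * 0.071558499 = 4651.3 m

4651.3 m


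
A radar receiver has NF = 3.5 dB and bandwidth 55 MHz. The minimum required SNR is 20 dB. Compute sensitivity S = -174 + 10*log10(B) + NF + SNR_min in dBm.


10*log10(55000000.0) = 77.4
S = -174 + 77.4 + 3.5 + 20 = -73.1 dBm

-73.1 dBm


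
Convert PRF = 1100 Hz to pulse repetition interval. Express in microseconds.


PRI = 1/1100 = 0.0009090909 s = 909.1 us

909.1 us


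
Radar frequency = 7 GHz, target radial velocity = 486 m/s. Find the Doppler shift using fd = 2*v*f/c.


fd = 2 * 486 * 7000000000.0 / 3e8 = 22680.0 Hz

22680.0 Hz


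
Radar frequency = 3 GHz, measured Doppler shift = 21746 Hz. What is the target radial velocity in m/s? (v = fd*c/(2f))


v = 21746 * 3e8 / (2 * 3000000000.0) = 1087.3 m/s

1087.3 m/s


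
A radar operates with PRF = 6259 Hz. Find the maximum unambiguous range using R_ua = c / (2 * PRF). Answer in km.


R_ua = 3e8 / (2 * 6259) = 23965.5 m = 24.0 km

24.0 km


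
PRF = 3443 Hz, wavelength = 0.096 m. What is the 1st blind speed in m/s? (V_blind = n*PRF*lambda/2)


V_blind = 1 * 3443 * 0.096 / 2 = 165.3 m/s

165.3 m/s


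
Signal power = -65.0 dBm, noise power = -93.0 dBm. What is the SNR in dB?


SNR = -65.0 - (-93.0) = 28.0 dB

28.0 dB


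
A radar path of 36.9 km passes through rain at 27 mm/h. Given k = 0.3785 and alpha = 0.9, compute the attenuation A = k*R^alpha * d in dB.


gamma = 0.3785 * 27^0.9 = 7.3501 dB/km
A = 7.3501 * 36.9 = 271.22 dB

271.22 dB


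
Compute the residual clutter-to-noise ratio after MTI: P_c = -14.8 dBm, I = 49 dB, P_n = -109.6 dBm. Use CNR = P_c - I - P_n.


CNR = -14.8 - 49 - (-109.6) = 45.8 dB

45.8 dB


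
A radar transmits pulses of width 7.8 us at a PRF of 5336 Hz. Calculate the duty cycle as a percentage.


DC = 7.8e-6 * 5336 * 100 = 4.16%

4.16%


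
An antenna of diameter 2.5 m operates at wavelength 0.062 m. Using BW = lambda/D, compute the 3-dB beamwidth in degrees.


BW_rad = 0.062 / 2.5 = 0.0248
BW_deg = 1.42 degrees

1.42 degrees


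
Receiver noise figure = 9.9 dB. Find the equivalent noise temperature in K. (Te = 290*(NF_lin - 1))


NF_lin = 10^(9.9/10) = 9.772372
Te = 290 * (9.772372 - 1) = 2544.0 K

2544.0 K


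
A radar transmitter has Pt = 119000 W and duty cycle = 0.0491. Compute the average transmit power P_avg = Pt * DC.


P_avg = 119000 * 0.0491 = 5842.9 W

5842.9 W


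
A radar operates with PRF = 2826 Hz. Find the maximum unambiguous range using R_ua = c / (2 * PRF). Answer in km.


R_ua = 3e8 / (2 * 2826) = 53078.6 m = 53.1 km

53.1 km


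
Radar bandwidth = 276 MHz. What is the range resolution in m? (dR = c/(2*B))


dR = 3e8 / (2 * 276000000.0) = 0.54 m

0.54 m


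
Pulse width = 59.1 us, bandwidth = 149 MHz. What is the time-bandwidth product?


TBP = 59.1 * 149 = 8805.9

8805.9


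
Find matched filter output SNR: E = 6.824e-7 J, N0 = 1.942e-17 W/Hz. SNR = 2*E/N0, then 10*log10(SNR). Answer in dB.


SNR_lin = 2 * 6.824e-7 / 1.942e-17 = 7.028e10
SNR_dB = 10*log10(7.028e10) = 108.5 dB

108.5 dB


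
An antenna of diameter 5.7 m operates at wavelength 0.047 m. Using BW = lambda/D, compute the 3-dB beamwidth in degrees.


BW_rad = 0.047 / 5.7 = 0.008246
BW_deg = 0.47 degrees

0.47 degrees


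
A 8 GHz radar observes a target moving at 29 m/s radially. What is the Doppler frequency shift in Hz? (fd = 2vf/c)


fd = 2 * 29 * 8000000000.0 / 3e8 = 1546.7 Hz

1546.7 Hz


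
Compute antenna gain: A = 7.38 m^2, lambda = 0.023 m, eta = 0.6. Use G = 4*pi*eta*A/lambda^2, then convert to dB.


G_linear = 4*pi*0.6*7.38/0.023^2 = 105186.94
G_dB = 10*log10(105186.94) = 50.2 dB

50.2 dB


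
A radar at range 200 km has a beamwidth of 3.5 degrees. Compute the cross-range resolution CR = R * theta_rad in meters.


BW_rad = 0.061086524
CR = 200000 * 0.061086524 = 12217.3 m

12217.3 m


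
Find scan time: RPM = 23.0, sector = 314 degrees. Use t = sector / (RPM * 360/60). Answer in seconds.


t = 314 / (23.0 * 360) * 60 = 2.28 s

2.28 s


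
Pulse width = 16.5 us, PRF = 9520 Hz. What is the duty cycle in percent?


DC = 16.5e-6 * 9520 * 100 = 15.71%

15.71%


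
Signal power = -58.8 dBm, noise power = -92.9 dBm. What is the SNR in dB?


SNR = -58.8 - (-92.9) = 34.1 dB

34.1 dB


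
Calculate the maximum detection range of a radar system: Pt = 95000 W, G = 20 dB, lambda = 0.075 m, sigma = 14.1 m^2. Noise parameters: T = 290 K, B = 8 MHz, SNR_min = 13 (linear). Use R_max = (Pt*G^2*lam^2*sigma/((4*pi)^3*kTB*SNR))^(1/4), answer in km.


G_lin = 10^(20/10) = 100.0
R^4 = 95000 * 100.0^2 * 0.075^2 * 14.1 / ((4*pi)^3 * 1.38e-23 * 290 * 8000000.0 * 13)
R^4 = 9.12274e16 m^4
R_max = (9.12274e16)^(1/4) = 17379.3 m = 17.4 km

17.4 km


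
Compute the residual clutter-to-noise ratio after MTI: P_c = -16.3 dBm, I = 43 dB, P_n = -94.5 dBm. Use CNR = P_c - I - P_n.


CNR = -16.3 - 43 - (-94.5) = 35.2 dB

35.2 dB


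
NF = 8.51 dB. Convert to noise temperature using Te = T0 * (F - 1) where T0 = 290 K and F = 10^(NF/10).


NF_lin = 10^(8.51/10) = 7.095778
Te = 290 * (7.095778 - 1) = 1767.8 K

1767.8 K


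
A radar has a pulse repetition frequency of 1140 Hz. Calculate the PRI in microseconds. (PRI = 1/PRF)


PRI = 1/1140 = 0.000877193 s = 877.2 us

877.2 us


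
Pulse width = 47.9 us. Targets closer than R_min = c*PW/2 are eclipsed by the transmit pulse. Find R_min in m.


R_min = 3e8 * 47.9e-6 / 2 = 7185.0 m

7185.0 m


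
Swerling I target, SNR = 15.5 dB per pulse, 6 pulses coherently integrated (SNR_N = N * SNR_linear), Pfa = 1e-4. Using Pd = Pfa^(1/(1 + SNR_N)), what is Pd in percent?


SNR_lin = 10^(15.5/10) = 35.48134
SNR_N = 6 * 35.48134 = 212.88804
1/(1 + SNR_N) = 1/213.88804 = 0.0046753
Pd = (1e-4)^0.0046753 = 0.95785
Pd = 95.8%

95.8%


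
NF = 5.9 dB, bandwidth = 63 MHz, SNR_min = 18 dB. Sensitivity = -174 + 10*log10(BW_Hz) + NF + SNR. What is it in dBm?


10*log10(63000000.0) = 77.99
S = -174 + 77.99 + 5.9 + 18 = -72.1 dBm

-72.1 dBm


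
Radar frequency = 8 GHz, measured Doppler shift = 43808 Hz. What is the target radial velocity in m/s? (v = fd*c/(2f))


v = 43808 * 3e8 / (2 * 8000000000.0) = 821.4 m/s

821.4 m/s


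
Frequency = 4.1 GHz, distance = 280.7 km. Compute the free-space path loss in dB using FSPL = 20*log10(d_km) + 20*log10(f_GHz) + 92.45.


20*log10(280.7) = 48.96
20*log10(4.1) = 12.26
FSPL = 153.7 dB

153.7 dB


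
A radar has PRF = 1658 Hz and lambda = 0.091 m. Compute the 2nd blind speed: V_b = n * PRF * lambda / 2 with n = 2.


V_blind = 2 * 1658 * 0.091 / 2 = 150.9 m/s

150.9 m/s


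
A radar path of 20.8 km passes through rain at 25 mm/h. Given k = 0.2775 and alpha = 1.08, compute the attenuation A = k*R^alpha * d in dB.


gamma = 0.2775 * 25^1.08 = 8.975077 dB/km
A = 8.975077 * 20.8 = 186.68 dB

186.68 dB


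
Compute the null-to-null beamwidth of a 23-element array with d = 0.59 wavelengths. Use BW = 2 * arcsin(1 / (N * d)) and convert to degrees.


1/(N*d) = 1/(23*0.59) = 0.073692
BW = 2*arcsin(0.073692) = 8.5 degrees

8.5 degrees


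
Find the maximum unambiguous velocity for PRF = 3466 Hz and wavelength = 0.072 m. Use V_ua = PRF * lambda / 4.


V_ua = 3466 * 0.072 / 4 = 62.4 m/s

62.4 m/s


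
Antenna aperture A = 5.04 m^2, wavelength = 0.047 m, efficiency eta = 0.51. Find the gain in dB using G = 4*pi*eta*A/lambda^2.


G_linear = 4*pi*0.51*5.04/0.047^2 = 14622.27
G_dB = 10*log10(14622.27) = 41.7 dB

41.7 dB


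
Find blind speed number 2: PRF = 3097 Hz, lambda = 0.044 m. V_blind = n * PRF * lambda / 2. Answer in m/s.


V_blind = 2 * 3097 * 0.044 / 2 = 136.3 m/s

136.3 m/s


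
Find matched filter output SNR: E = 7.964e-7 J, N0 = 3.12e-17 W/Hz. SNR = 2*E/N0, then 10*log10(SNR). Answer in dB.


SNR_lin = 2 * 7.964e-7 / 3.12e-17 = 5.105e10
SNR_dB = 10*log10(5.105e10) = 107.1 dB

107.1 dB


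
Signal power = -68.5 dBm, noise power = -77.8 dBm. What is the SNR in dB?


SNR = -68.5 - (-77.8) = 9.3 dB

9.3 dB


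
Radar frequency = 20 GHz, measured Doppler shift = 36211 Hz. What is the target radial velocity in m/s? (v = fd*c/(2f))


v = 36211 * 3e8 / (2 * 20000000000.0) = 271.6 m/s

271.6 m/s


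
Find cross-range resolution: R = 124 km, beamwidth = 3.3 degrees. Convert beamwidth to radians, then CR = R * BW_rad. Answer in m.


BW_rad = 0.057595865
CR = 124000 * 0.057595865 = 7141.9 m

7141.9 m


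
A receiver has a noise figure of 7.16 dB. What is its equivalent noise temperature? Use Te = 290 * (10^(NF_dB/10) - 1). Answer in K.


NF_lin = 10^(7.16/10) = 5.19996
Te = 290 * (5.19996 - 1) = 1218.0 K

1218.0 K


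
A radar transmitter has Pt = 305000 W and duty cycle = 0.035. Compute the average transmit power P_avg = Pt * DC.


P_avg = 305000 * 0.035 = 10675.0 W

10675.0 W


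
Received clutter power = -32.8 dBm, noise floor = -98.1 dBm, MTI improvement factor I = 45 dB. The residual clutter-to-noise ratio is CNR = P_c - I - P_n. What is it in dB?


CNR = -32.8 - 45 - (-98.1) = 20.3 dB

20.3 dB


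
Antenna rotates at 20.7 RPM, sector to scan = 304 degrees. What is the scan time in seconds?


t = 304 / (20.7 * 360) * 60 = 2.45 s

2.45 s


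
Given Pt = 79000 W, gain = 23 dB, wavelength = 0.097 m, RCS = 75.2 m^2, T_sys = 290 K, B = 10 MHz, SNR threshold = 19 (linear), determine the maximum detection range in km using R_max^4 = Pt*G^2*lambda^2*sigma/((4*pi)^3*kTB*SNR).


G_lin = 10^(23/10) = 199.526231
R^4 = 79000 * 199.526231^2 * 0.097^2 * 75.2 / ((4*pi)^3 * 1.38e-23 * 290 * 10000000.0 * 19)
R^4 = 1.47478e18 m^4
R_max = (1.47478e18)^(1/4) = 34848.3 m = 34.8 km

34.8 km


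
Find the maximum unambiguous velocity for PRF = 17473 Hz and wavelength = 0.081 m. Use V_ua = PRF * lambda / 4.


V_ua = 17473 * 0.081 / 4 = 353.8 m/s

353.8 m/s


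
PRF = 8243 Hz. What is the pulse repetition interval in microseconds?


PRI = 1/8243 = 0.0001213151 s = 121.3 us

121.3 us


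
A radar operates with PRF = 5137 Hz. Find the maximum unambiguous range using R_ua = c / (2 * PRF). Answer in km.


R_ua = 3e8 / (2 * 5137) = 29199.9 m = 29.2 km

29.2 km


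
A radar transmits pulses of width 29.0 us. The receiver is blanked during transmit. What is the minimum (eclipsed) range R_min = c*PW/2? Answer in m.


R_min = 3e8 * 29.0e-6 / 2 = 4350.0 m

4350.0 m


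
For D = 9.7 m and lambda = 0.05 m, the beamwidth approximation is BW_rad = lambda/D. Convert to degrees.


BW_rad = 0.05 / 9.7 = 0.005155
BW_deg = 0.3 degrees

0.3 degrees


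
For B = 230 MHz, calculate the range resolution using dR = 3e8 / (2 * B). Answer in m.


dR = 3e8 / (2 * 230000000.0) = 0.65 m

0.65 m


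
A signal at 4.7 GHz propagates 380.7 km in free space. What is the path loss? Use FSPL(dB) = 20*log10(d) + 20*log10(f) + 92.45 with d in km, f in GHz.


20*log10(380.7) = 51.61
20*log10(4.7) = 13.44
FSPL = 157.5 dB

157.5 dB


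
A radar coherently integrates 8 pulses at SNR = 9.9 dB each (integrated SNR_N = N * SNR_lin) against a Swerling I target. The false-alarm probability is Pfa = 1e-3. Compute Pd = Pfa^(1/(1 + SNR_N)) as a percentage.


SNR_lin = 10^(9.9/10) = 9.77237
SNR_N = 8 * 9.77237 = 78.17896
1/(1 + SNR_N) = 1/79.17896 = 0.0126296
Pd = (1e-3)^0.0126296 = 0.91646
Pd = 91.6%

91.6%


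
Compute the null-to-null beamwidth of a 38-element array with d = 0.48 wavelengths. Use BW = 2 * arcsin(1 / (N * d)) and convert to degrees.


1/(N*d) = 1/(38*0.48) = 0.054825
BW = 2*arcsin(0.054825) = 6.3 degrees

6.3 degrees


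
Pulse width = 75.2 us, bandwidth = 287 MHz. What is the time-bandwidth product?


TBP = 75.2 * 287 = 21582.4

21582.4


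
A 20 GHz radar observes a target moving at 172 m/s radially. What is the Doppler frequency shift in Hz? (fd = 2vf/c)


fd = 2 * 172 * 20000000000.0 / 3e8 = 22933.3 Hz

22933.3 Hz


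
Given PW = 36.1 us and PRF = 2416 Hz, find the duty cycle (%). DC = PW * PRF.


DC = 36.1e-6 * 2416 * 100 = 8.72%

8.72%


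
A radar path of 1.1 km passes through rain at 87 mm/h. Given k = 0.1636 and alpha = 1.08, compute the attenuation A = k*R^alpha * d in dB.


gamma = 0.1636 * 87^1.08 = 20.3453 dB/km
A = 20.3453 * 1.1 = 22.38 dB

22.38 dB


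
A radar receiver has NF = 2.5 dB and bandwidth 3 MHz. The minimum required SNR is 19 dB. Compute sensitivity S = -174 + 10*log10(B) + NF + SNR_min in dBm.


10*log10(3000000.0) = 64.77
S = -174 + 64.77 + 2.5 + 19 = -87.7 dBm

-87.7 dBm


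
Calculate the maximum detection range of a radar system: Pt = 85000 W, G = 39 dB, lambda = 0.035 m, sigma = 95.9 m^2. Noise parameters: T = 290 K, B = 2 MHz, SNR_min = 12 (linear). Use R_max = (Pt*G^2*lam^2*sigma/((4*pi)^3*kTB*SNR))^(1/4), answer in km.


G_lin = 10^(39/10) = 7943.282347
R^4 = 85000 * 7943.282347^2 * 0.035^2 * 95.9 / ((4*pi)^3 * 1.38e-23 * 290 * 2000000.0 * 12)
R^4 = 3.30564e21 m^4
R_max = (3.30564e21)^(1/4) = 239780.5 m = 239.8 km

239.8 km


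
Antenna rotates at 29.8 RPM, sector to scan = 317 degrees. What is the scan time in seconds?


t = 317 / (29.8 * 360) * 60 = 1.77 s

1.77 s


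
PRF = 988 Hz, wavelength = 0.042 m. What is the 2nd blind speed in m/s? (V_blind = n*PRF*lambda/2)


V_blind = 2 * 988 * 0.042 / 2 = 41.5 m/s

41.5 m/s


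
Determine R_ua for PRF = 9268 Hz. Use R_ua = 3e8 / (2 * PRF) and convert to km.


R_ua = 3e8 / (2 * 9268) = 16184.7 m = 16.2 km

16.2 km


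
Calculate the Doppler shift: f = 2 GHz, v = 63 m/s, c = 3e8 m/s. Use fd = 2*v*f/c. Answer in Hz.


fd = 2 * 63 * 2000000000.0 / 3e8 = 840.0 Hz

840.0 Hz


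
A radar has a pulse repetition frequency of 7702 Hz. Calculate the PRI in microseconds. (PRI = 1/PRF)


PRI = 1/7702 = 0.0001298364 s = 129.8 us

129.8 us


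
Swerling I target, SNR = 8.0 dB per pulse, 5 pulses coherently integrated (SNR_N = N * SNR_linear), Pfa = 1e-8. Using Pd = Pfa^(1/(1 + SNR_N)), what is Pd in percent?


SNR_lin = 10^(8.0/10) = 6.30957
SNR_N = 5 * 6.30957 = 31.54785
1/(1 + SNR_N) = 1/32.54785 = 0.030724
Pd = (1e-8)^0.030724 = 0.56782
Pd = 56.8%

56.8%


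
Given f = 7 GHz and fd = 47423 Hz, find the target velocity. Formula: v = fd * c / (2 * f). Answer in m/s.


v = 47423 * 3e8 / (2 * 7000000000.0) = 1016.2 m/s

1016.2 m/s


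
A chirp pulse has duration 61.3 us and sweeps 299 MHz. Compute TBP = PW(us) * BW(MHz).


TBP = 61.3 * 299 = 18328.7

18328.7


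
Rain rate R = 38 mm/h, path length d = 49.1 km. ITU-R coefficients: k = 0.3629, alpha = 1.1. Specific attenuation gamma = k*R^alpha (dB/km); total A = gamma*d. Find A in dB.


gamma = 0.3629 * 38^1.1 = 19.840332 dB/km
A = 19.840332 * 49.1 = 974.16 dB

974.16 dB


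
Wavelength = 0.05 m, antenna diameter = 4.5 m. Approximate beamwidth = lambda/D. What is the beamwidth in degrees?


BW_rad = 0.05 / 4.5 = 0.011111
BW_deg = 0.64 degrees

0.64 degrees


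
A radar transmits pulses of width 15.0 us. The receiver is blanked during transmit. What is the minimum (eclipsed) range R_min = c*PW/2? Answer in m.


R_min = 3e8 * 15.0e-6 / 2 = 2250.0 m

2250.0 m


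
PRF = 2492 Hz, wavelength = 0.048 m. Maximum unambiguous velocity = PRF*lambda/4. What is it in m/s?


V_ua = 2492 * 0.048 / 4 = 29.9 m/s

29.9 m/s


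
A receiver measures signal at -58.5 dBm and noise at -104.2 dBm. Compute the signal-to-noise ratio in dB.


SNR = -58.5 - (-104.2) = 45.7 dB

45.7 dB


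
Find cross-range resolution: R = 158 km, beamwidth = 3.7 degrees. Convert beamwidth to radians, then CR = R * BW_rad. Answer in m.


BW_rad = 0.064577182
CR = 158000 * 0.064577182 = 10203.2 m

10203.2 m


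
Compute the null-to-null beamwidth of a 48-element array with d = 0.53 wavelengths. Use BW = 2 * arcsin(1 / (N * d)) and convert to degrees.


1/(N*d) = 1/(48*0.53) = 0.039308
BW = 2*arcsin(0.039308) = 4.5 degrees

4.5 degrees


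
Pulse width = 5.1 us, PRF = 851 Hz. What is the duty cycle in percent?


DC = 5.1e-6 * 851 * 100 = 0.43%

0.43%


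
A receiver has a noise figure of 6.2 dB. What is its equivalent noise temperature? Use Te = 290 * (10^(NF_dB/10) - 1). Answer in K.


NF_lin = 10^(6.2/10) = 4.168694
Te = 290 * (4.168694 - 1) = 918.9 K

918.9 K


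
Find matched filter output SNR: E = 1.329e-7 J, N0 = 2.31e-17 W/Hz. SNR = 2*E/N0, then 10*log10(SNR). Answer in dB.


SNR_lin = 2 * 1.329e-7 / 2.31e-17 = 1.151e10
SNR_dB = 10*log10(1.151e10) = 100.6 dB

100.6 dB


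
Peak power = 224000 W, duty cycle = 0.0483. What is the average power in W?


P_avg = 224000 * 0.0483 = 10819.2 W

10819.2 W


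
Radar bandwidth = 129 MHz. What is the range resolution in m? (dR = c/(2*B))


dR = 3e8 / (2 * 129000000.0) = 1.16 m

1.16 m


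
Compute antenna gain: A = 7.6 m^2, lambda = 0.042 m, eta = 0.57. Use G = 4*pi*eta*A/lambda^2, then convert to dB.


G_linear = 4*pi*0.57*7.6/0.042^2 = 30860.27
G_dB = 10*log10(30860.27) = 44.9 dB

44.9 dB


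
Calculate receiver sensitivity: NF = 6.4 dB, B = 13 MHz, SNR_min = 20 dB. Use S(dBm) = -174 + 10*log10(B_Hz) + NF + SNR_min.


10*log10(13000000.0) = 71.14
S = -174 + 71.14 + 6.4 + 20 = -76.5 dBm

-76.5 dBm


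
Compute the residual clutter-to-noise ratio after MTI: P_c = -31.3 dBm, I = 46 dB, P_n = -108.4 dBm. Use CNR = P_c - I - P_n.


CNR = -31.3 - 46 - (-108.4) = 31.1 dB

31.1 dB


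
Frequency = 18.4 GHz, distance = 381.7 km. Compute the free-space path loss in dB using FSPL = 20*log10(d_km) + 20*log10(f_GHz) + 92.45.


20*log10(381.7) = 51.63
20*log10(18.4) = 25.3
FSPL = 169.4 dB

169.4 dB


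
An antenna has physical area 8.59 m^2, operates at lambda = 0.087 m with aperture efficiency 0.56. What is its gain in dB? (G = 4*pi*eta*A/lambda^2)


G_linear = 4*pi*0.56*8.59/0.087^2 = 7986.43
G_dB = 10*log10(7986.43) = 39.0 dB

39.0 dB


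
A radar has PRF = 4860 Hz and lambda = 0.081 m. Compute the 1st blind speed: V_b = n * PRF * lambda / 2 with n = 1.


V_blind = 1 * 4860 * 0.081 / 2 = 196.8 m/s

196.8 m/s


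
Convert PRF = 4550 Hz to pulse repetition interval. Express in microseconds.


PRI = 1/4550 = 0.0002197802 s = 219.8 us

219.8 us


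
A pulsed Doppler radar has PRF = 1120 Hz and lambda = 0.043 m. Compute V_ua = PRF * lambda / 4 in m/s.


V_ua = 1120 * 0.043 / 4 = 12.0 m/s

12.0 m/s


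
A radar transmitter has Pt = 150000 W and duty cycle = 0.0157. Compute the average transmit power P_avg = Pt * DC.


P_avg = 150000 * 0.0157 = 2355.0 W

2355.0 W


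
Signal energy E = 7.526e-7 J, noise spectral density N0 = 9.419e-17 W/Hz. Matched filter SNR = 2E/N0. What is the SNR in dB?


SNR_lin = 2 * 7.526e-7 / 9.419e-17 = 1.598e10
SNR_dB = 10*log10(1.598e10) = 102.0 dB

102.0 dB


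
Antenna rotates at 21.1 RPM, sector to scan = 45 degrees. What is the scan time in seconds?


t = 45 / (21.1 * 360) * 60 = 0.36 s

0.36 s


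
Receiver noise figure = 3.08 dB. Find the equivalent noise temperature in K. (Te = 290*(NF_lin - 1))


NF_lin = 10^(3.08/10) = 2.032357
Te = 290 * (2.032357 - 1) = 299.4 K

299.4 K


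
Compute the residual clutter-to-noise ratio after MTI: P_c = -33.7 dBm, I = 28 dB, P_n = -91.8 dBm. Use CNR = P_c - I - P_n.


CNR = -33.7 - 28 - (-91.8) = 30.1 dB

30.1 dB


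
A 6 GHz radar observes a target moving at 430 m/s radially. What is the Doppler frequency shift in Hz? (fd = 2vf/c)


fd = 2 * 430 * 6000000000.0 / 3e8 = 17200.0 Hz

17200.0 Hz


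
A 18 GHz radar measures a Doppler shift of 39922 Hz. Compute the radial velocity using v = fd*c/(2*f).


v = 39922 * 3e8 / (2 * 18000000000.0) = 332.7 m/s

332.7 m/s


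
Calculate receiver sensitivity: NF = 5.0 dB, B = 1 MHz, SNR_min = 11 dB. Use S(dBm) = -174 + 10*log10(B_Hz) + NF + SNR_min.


10*log10(1000000.0) = 60.0
S = -174 + 60.0 + 5.0 + 11 = -98.0 dBm

-98.0 dBm


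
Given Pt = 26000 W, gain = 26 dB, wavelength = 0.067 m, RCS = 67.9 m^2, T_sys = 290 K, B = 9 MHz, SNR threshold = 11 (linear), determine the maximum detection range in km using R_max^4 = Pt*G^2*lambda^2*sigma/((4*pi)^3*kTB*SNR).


G_lin = 10^(26/10) = 398.107171
R^4 = 26000 * 398.107171^2 * 0.067^2 * 67.9 / ((4*pi)^3 * 1.38e-23 * 290 * 9000000.0 * 11)
R^4 = 1.59754e18 m^4
R_max = (1.59754e18)^(1/4) = 35551.9 m = 35.6 km

35.6 km


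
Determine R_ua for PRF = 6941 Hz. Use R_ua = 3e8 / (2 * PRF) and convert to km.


R_ua = 3e8 / (2 * 6941) = 21610.7 m = 21.6 km

21.6 km


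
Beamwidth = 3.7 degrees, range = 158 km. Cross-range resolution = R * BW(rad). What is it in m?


BW_rad = 0.064577182
CR = 158000 * 0.064577182 = 10203.2 m

10203.2 m


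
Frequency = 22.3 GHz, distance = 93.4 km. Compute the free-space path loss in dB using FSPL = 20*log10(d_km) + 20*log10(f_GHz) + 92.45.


20*log10(93.4) = 39.41
20*log10(22.3) = 26.97
FSPL = 158.8 dB

158.8 dB


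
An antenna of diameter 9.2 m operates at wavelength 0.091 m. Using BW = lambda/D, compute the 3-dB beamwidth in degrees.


BW_rad = 0.091 / 9.2 = 0.009891
BW_deg = 0.57 degrees

0.57 degrees


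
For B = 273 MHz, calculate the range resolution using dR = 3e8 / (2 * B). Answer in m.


dR = 3e8 / (2 * 273000000.0) = 0.55 m

0.55 m


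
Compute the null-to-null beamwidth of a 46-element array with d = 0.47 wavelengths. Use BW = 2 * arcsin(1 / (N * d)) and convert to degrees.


1/(N*d) = 1/(46*0.47) = 0.046253
BW = 2*arcsin(0.046253) = 5.3 degrees

5.3 degrees


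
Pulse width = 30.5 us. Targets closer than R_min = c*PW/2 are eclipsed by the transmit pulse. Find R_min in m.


R_min = 3e8 * 30.5e-6 / 2 = 4575.0 m

4575.0 m


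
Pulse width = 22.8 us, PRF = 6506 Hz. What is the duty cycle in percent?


DC = 22.8e-6 * 6506 * 100 = 14.83%

14.83%


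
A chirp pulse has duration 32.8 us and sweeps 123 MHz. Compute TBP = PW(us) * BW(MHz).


TBP = 32.8 * 123 = 4034.4

4034.4


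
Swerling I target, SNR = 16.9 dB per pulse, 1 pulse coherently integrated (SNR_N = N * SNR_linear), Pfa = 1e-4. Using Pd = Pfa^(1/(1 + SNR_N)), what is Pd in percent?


SNR_lin = 10^(16.9/10) = 48.97788
SNR_N = 1 * 48.97788 = 48.97788
1/(1 + SNR_N) = 1/49.97788 = 0.0200089
Pd = (1e-4)^0.0200089 = 0.8317
Pd = 83.2%

83.2%


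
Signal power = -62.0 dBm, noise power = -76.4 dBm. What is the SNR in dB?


SNR = -62.0 - (-76.4) = 14.4 dB

14.4 dB


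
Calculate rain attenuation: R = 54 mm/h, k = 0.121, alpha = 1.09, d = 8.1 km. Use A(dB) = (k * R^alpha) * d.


gamma = 0.121 * 54^1.09 = 9.356094 dB/km
A = 9.356094 * 8.1 = 75.78 dB

75.78 dB


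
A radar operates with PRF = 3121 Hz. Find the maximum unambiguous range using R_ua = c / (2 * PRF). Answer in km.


R_ua = 3e8 / (2 * 3121) = 48061.5 m = 48.1 km

48.1 km


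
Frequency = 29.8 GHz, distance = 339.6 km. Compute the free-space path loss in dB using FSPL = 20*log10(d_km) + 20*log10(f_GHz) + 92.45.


20*log10(339.6) = 50.62
20*log10(29.8) = 29.48
FSPL = 172.6 dB

172.6 dB


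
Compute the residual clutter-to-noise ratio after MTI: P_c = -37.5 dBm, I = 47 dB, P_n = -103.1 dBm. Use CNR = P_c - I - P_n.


CNR = -37.5 - 47 - (-103.1) = 18.6 dB

18.6 dB


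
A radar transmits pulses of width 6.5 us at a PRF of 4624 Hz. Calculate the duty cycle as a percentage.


DC = 6.5e-6 * 4624 * 100 = 3.01%

3.01%


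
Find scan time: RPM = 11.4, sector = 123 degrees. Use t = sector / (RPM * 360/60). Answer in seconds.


t = 123 / (11.4 * 360) * 60 = 1.8 s

1.8 s


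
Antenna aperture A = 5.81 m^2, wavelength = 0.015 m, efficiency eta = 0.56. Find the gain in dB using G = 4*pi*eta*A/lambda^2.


G_linear = 4*pi*0.56*5.81/0.015^2 = 181715.3
G_dB = 10*log10(181715.3) = 52.6 dB

52.6 dB


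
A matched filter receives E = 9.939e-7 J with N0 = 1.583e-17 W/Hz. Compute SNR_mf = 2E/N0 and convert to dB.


SNR_lin = 2 * 9.939e-7 / 1.583e-17 = 1.256e11
SNR_dB = 10*log10(1.256e11) = 111.0 dB

111.0 dB


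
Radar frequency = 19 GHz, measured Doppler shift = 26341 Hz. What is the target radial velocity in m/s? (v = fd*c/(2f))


v = 26341 * 3e8 / (2 * 19000000000.0) = 208.0 m/s

208.0 m/s


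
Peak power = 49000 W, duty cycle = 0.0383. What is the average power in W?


P_avg = 49000 * 0.0383 = 1876.7 W

1876.7 W


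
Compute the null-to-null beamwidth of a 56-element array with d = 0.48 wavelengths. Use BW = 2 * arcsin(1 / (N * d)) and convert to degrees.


1/(N*d) = 1/(56*0.48) = 0.037202
BW = 2*arcsin(0.037202) = 4.3 degrees

4.3 degrees


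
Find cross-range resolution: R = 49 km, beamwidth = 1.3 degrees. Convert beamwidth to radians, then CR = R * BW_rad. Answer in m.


BW_rad = 0.02268928
CR = 49000 * 0.02268928 = 1111.8 m

1111.8 m


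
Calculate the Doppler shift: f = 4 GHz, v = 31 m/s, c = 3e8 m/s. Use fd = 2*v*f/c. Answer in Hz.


fd = 2 * 31 * 4000000000.0 / 3e8 = 826.7 Hz

826.7 Hz


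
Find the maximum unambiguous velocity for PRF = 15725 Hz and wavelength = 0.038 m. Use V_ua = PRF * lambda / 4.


V_ua = 15725 * 0.038 / 4 = 149.4 m/s

149.4 m/s


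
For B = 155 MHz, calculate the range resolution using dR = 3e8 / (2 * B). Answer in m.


dR = 3e8 / (2 * 155000000.0) = 0.97 m

0.97 m


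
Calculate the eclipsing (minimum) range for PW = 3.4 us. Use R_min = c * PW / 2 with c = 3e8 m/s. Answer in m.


R_min = 3e8 * 3.4e-6 / 2 = 510.0 m

510.0 m


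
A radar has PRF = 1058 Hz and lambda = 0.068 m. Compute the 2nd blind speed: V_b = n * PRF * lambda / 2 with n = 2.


V_blind = 2 * 1058 * 0.068 / 2 = 71.9 m/s

71.9 m/s


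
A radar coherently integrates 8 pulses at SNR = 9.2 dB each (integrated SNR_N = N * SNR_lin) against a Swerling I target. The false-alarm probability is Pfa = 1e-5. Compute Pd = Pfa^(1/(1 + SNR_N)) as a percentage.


SNR_lin = 10^(9.2/10) = 8.31764
SNR_N = 8 * 8.31764 = 66.54112
1/(1 + SNR_N) = 1/67.54112 = 0.0148058
Pd = (1e-5)^0.0148058 = 0.84328
Pd = 84.3%

84.3%


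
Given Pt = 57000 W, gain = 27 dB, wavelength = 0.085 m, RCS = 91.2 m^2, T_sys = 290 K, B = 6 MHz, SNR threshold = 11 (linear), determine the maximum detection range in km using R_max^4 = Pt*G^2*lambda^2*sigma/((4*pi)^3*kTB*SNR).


G_lin = 10^(27/10) = 501.187234
R^4 = 57000 * 501.187234^2 * 0.085^2 * 91.2 / ((4*pi)^3 * 1.38e-23 * 290 * 6000000.0 * 11)
R^4 = 1.79994e19 m^4
R_max = (1.79994e19)^(1/4) = 65135.0 m = 65.1 km

65.1 km


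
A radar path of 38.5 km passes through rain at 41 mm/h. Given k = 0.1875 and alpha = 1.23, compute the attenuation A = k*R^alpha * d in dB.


gamma = 0.1875 * 41^1.23 = 18.060319 dB/km
A = 18.060319 * 38.5 = 695.32 dB

695.32 dB


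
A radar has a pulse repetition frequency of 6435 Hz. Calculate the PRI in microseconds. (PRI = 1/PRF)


PRI = 1/6435 = 0.0001554002 s = 155.4 us

155.4 us


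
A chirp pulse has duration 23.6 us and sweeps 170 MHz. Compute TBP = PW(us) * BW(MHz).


TBP = 23.6 * 170 = 4012.0

4012.0


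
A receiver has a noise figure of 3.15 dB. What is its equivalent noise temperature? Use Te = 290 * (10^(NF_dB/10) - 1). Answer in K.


NF_lin = 10^(3.15/10) = 2.06538
Te = 290 * (2.06538 - 1) = 309.0 K

309.0 K


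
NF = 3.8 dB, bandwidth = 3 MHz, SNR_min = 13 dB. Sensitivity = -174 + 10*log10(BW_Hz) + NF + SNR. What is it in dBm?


10*log10(3000000.0) = 64.77
S = -174 + 64.77 + 3.8 + 13 = -92.4 dBm

-92.4 dBm


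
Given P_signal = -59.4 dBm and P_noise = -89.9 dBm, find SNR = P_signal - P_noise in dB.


SNR = -59.4 - (-89.9) = 30.5 dB

30.5 dB


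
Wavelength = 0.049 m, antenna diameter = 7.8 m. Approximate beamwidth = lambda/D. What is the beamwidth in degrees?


BW_rad = 0.049 / 7.8 = 0.006282
BW_deg = 0.36 degrees

0.36 degrees


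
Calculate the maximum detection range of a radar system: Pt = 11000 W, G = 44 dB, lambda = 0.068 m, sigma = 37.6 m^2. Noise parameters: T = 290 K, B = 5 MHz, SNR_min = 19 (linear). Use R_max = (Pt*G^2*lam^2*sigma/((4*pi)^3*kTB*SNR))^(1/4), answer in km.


G_lin = 10^(44/10) = 25118.864315
R^4 = 11000 * 25118.864315^2 * 0.068^2 * 37.6 / ((4*pi)^3 * 1.38e-23 * 290 * 5000000.0 * 19)
R^4 = 1.59944e21 m^4
R_max = (1.59944e21)^(1/4) = 199982.5 m = 200.0 km

200.0 km


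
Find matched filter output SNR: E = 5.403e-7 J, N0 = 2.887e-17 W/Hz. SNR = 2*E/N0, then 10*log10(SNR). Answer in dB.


SNR_lin = 2 * 5.403e-7 / 2.887e-17 = 3.743e10
SNR_dB = 10*log10(3.743e10) = 105.7 dB

105.7 dB


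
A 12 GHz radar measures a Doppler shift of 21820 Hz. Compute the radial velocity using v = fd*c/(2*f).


v = 21820 * 3e8 / (2 * 12000000000.0) = 272.8 m/s

272.8 m/s


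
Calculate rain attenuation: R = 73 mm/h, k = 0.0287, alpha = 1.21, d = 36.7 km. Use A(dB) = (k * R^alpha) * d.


gamma = 0.0287 * 73^1.21 = 5.158252 dB/km
A = 5.158252 * 36.7 = 189.31 dB

189.31 dB


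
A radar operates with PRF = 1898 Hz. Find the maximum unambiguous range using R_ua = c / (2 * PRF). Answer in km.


R_ua = 3e8 / (2 * 1898) = 79030.6 m = 79.0 km

79.0 km


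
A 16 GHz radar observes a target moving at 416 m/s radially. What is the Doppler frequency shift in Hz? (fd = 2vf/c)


fd = 2 * 416 * 16000000000.0 / 3e8 = 44373.3 Hz

44373.3 Hz


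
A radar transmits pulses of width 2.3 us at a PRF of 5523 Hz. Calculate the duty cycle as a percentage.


DC = 2.3e-6 * 5523 * 100 = 1.27%

1.27%


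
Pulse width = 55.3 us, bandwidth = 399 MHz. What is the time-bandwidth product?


TBP = 55.3 * 399 = 22064.7

22064.7


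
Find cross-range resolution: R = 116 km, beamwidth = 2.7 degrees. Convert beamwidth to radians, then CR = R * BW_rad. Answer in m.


BW_rad = 0.04712389
CR = 116000 * 0.04712389 = 5466.4 m

5466.4 m


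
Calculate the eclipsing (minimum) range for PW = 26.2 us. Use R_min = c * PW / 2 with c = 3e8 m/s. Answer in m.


R_min = 3e8 * 26.2e-6 / 2 = 3930.0 m

3930.0 m


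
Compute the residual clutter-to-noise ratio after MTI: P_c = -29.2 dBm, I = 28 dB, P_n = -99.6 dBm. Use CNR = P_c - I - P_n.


CNR = -29.2 - 28 - (-99.6) = 42.4 dB

42.4 dB


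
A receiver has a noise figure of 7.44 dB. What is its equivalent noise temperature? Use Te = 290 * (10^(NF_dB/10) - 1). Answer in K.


NF_lin = 10^(7.44/10) = 5.546257
Te = 290 * (5.546257 - 1) = 1318.4 K

1318.4 K


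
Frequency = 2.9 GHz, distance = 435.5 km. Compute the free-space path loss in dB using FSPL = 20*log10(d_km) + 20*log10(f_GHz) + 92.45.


20*log10(435.5) = 52.78
20*log10(2.9) = 9.25
FSPL = 154.5 dB

154.5 dB


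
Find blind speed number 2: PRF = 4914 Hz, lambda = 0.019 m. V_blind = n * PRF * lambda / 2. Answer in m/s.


V_blind = 2 * 4914 * 0.019 / 2 = 93.4 m/s

93.4 m/s


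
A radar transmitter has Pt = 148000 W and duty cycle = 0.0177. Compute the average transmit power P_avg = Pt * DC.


P_avg = 148000 * 0.0177 = 2619.6 W

2619.6 W


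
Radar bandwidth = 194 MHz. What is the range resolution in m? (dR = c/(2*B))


dR = 3e8 / (2 * 194000000.0) = 0.77 m

0.77 m


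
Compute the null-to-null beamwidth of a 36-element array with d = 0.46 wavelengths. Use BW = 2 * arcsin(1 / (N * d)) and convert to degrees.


1/(N*d) = 1/(36*0.46) = 0.060386
BW = 2*arcsin(0.060386) = 6.9 degrees

6.9 degrees


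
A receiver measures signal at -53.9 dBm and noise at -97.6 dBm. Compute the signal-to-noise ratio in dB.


SNR = -53.9 - (-97.6) = 43.7 dB

43.7 dB


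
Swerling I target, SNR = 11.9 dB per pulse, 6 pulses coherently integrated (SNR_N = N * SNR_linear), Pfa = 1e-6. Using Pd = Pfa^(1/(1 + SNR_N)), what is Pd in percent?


SNR_lin = 10^(11.9/10) = 15.48817
SNR_N = 6 * 15.48817 = 92.92902
1/(1 + SNR_N) = 1/93.92902 = 0.0106463
Pd = (1e-6)^0.0106463 = 0.86322
Pd = 86.3%

86.3%


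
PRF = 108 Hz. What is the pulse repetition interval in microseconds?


PRI = 1/108 = 0.0092592593 s = 9259.3 us

9259.3 us


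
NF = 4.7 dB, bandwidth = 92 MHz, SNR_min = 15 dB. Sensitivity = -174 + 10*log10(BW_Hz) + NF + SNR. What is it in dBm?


10*log10(92000000.0) = 79.64
S = -174 + 79.64 + 4.7 + 15 = -74.7 dBm

-74.7 dBm


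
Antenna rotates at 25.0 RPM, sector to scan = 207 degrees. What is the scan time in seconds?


t = 207 / (25.0 * 360) * 60 = 1.38 s

1.38 s


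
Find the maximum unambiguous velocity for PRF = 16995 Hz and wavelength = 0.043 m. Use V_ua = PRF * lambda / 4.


V_ua = 16995 * 0.043 / 4 = 182.7 m/s

182.7 m/s


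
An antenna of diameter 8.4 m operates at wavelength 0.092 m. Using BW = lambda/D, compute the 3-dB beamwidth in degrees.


BW_rad = 0.092 / 8.4 = 0.010952
BW_deg = 0.63 degrees

0.63 degrees


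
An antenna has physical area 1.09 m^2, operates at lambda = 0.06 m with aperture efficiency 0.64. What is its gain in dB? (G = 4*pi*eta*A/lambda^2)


G_linear = 4*pi*0.64*1.09/0.06^2 = 2435.08
G_dB = 10*log10(2435.08) = 33.9 dB

33.9 dB


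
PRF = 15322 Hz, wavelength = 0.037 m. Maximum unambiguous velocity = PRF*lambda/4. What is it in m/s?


V_ua = 15322 * 0.037 / 4 = 141.7 m/s

141.7 m/s


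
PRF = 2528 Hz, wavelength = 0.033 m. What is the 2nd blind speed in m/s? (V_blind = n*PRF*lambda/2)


V_blind = 2 * 2528 * 0.033 / 2 = 83.4 m/s

83.4 m/s


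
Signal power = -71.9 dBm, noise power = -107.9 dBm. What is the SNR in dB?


SNR = -71.9 - (-107.9) = 36.0 dB

36.0 dB


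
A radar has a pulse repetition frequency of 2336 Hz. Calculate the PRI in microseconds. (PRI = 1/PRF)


PRI = 1/2336 = 0.0004280822 s = 428.1 us

428.1 us


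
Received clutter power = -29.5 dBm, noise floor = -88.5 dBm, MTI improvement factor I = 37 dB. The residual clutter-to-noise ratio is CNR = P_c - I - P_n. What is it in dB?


CNR = -29.5 - 37 - (-88.5) = 22.0 dB

22.0 dB


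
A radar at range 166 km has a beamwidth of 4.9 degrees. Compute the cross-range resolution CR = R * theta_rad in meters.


BW_rad = 0.085521133
CR = 166000 * 0.085521133 = 14196.5 m

14196.5 m


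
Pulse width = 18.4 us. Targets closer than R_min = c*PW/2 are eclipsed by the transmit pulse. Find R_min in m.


R_min = 3e8 * 18.4e-6 / 2 = 2760.0 m

2760.0 m


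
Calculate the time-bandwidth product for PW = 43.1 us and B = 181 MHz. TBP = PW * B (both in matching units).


TBP = 43.1 * 181 = 7801.1

7801.1


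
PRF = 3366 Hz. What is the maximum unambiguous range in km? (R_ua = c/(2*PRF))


R_ua = 3e8 / (2 * 3366) = 44563.3 m = 44.6 km

44.6 km


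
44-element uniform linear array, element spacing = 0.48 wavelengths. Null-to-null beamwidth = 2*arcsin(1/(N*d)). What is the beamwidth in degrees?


1/(N*d) = 1/(44*0.48) = 0.047348
BW = 2*arcsin(0.047348) = 5.4 degrees

5.4 degrees


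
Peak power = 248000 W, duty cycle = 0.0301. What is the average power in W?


P_avg = 248000 * 0.0301 = 7464.8 W

7464.8 W


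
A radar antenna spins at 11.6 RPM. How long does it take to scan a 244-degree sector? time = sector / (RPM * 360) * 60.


t = 244 / (11.6 * 360) * 60 = 3.51 s

3.51 s


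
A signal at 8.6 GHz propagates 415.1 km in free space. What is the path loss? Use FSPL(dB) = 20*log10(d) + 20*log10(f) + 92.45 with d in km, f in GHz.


20*log10(415.1) = 52.36
20*log10(8.6) = 18.69
FSPL = 163.5 dB

163.5 dB


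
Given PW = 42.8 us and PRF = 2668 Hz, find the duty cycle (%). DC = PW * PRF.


DC = 42.8e-6 * 2668 * 100 = 11.42%

11.42%


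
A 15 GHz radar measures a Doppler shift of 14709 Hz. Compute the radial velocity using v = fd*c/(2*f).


v = 14709 * 3e8 / (2 * 15000000000.0) = 147.1 m/s

147.1 m/s
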